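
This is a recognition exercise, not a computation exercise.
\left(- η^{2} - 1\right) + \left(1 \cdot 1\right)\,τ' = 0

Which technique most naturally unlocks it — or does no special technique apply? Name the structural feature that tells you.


Method: no special technique — the slope is a function of η alone, so integrate both sides directly.


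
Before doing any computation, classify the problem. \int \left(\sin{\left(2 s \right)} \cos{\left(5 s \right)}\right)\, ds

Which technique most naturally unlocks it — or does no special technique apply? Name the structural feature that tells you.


Verdict: a trigonometric identity — the identity turns \sin{\left(2 s \right)} \cos{\left(5 s \right)} into two lone cosines/sines, each trivially integrable.


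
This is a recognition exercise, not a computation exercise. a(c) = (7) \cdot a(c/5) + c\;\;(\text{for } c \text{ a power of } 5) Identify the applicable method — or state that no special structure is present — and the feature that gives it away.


Technique: the master substitution — the argument shrinks by the factor 5, so measure the index on a logarithmic scale and the recursion becomes a shift.


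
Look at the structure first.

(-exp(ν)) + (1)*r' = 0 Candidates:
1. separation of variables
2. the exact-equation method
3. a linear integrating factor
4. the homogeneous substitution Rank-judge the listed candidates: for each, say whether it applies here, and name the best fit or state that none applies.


Diagnosis: no special technique — the slope is a pure function of ν; integrate both sides and be done.
- separation of variables — separation is only trivially available — with the unknown absent from the slope this is a direct integration, not a separation problem.
- the exact-equation method: with the unknown absent from both coefficients, the cross-partial test holds emptily — nothing for the exact method to work on.
- a linear integrating factor — with the unknown absent the integrating factor is a formality; direct integration is the working structure.
- the homogeneous substitution: rescaling both variables together changes the slope, so no ratio substitution collapses it.


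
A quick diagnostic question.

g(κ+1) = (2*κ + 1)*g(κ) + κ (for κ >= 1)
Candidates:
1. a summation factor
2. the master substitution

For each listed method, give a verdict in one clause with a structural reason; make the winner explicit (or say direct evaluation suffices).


Technique: a summation factor — with the index-dependent coefficient 2*κ + 1, dividing by the cumulative product turns the left side into a pure difference.
- a summation factor: yes — fits the structure here.
- the master substitution: the recursion steps by a constant offset, so exponential reindexing is pointless.


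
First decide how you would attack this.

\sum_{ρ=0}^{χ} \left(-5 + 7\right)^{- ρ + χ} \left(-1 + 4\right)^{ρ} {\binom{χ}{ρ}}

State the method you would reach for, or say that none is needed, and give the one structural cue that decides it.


Verdict: the binomial theorem — binomial coefficients against complementary powers of (-1 + 4) and (-5 + 7): recognize the binomial expansion and resum.


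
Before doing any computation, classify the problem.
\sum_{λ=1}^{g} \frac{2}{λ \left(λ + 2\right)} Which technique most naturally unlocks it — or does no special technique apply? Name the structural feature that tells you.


Verdict: telescoping — \frac{2}{λ \left(λ + 2\right)} hides a difference of shifted reciprocals — decompose it and the middle of the sum vanishes.


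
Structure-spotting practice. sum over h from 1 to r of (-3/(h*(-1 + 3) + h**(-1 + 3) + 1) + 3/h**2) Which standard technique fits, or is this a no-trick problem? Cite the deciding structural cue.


Method: telescoping — the generic term is a one-step difference of 3/h**2, so partial sums shortcut to endpoint evaluation.


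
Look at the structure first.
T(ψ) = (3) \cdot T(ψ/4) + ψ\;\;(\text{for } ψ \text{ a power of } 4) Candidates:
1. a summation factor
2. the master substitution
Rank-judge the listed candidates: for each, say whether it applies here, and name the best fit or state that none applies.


Method: the master substitution — the argument shrinks by the factor 4, so measure the index on a logarithmic scale and the recursion becomes a shift.
- a summation factor — the recursion divides its index rather than shifting it — there is no previous-term chain for a summation factor to telescope.
- the master substitution — yes, a natural case for it.


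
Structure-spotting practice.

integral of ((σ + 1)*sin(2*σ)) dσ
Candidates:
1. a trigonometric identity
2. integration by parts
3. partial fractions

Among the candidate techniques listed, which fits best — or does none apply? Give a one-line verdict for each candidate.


Technique: integration by parts — the integrand splits as σ + 1 times sin(2*σ) — repeatedly differentiating the polynomial part kills it, which is the parts ladder.
- a trigonometric identity: no identity rewrites this into an easier trigonometric form.
- integration by parts: yes, a natural case for it.
- partial fractions: there is no rational-function structure to decompose.


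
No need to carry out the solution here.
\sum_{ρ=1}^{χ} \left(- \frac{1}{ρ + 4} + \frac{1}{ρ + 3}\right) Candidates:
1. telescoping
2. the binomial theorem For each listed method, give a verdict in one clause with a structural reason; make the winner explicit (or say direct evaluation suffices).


Verdict: telescoping — this sum is a zipper: each term contributes \frac{1}{ρ + 3} and removes the next index's value, which the following term puts back, closing term by term.
- telescoping — yes, a natural case for it.
- the binomial theorem — the terms lack the binomial-coefficient-weighted complementary-power pattern of an expansion.


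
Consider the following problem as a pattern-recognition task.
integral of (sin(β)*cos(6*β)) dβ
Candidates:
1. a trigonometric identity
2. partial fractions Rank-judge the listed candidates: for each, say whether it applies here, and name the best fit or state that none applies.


Method: a trigonometric identity — mixed-frequency products such as sin(β)*cos(6*β) are designed for the product-to-sum formula.
- a trigonometric identity — a fit — the right tool for this form.
- partial fractions: there is no rational-function structure to decompose.


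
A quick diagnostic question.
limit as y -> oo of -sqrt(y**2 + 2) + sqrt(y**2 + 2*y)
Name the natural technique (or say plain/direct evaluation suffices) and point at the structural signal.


Best approach: conjugate multiplication — neither sqrt(y**2 + 2*y) nor sqrt(y**2 + 2) converges alone, so rewrite their difference as a conjugate-rationalized quotient first.


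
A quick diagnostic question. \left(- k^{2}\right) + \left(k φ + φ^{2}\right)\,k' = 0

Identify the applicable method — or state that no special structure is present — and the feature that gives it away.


Best approach: the homogeneous substitution — the slope is degree-zero homogeneous: the ratio substitution v = k/φ collapses it. A Bernoulli substitution after rearrangement (possibly exchanging dependent and independent variable) is a fair alternative; the homogeneous route works on the equation as it stands.


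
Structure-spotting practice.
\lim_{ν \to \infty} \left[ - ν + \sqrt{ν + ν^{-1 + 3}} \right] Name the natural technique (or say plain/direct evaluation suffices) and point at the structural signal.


Method: conjugate multiplication — neither \sqrt{ν + ν^{-1 + 3}} nor ν converges alone, so rewrite their difference as a conjugate-rationalized quotient first.


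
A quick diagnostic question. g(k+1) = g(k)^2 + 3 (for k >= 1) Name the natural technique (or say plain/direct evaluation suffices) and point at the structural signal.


Method: no special technique — no ansatz, no master substitution, no summation factor survives the nonlinearity here.


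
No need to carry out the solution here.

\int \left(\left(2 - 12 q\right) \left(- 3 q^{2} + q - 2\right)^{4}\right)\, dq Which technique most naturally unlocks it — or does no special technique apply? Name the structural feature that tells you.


Verdict: u-substitution — spotting that 2 - 12 q is a constant multiple of the derivative of - 3 q^{2} + q - 2 is the key observation — substitute u = - 3 q^{2} + q - 2 and the integral becomes one-dimensional in u. One could also expand and integrate term by term; the substitution is strictly more direct.


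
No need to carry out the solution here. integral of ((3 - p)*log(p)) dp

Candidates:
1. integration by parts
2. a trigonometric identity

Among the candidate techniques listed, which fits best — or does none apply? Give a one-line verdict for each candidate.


Verdict: integration by parts — the logarithm log(p) has no power-rule antiderivative to read off directly, but its derivative is algebraic — so differentiate log(p) and integrate the polynomial factor 3 - p.
- integration by parts: applies; the problem has the shape this method handles.
- a trigonometric identity — with no trigonometric functions present, identity rewriting has no target.


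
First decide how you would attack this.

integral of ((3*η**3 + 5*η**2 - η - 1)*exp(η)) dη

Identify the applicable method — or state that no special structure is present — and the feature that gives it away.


Method: integration by parts — a polynomial 3*η**3 + 5*η**2 - η - 1 against the kernel exp(η) is the signature bounded-ladder case for integration by parts.


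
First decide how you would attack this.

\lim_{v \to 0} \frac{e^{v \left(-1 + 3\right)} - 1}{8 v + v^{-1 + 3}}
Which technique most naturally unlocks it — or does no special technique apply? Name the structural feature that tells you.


Diagnosis: l'Hôpital's rule (0/0) — both numerator and denominator vanish at 0: the genuine 0/0 indeterminate that l'Hôpital exists for. A first-order expansion at the point is an equally standard path; the rule packages it.


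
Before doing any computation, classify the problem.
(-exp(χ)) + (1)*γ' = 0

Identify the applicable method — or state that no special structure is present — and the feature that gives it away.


Best approach: no special technique — the slope is a pure function of χ; integrate both sides and be done.


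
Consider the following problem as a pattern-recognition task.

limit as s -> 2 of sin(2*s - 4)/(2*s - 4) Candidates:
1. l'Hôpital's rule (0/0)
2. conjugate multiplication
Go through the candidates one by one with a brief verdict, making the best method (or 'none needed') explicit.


Technique: l'Hôpital's rule (0/0) — numerator and denominator both vanish at 2 — a genuine 0/0 form, which is exactly when l'Hôpital applies. Expanding numerator and denominator to first order gives the same value — the rule automates exactly that.
- l'Hôpital's rule (0/0): yes, a natural case for it.
- conjugate multiplication — no divergent radical difference is present for a conjugate pair to cancel.


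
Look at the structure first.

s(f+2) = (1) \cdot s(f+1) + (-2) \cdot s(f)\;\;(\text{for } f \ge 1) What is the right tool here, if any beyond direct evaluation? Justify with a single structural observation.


Technique: the characteristic-root method — shift-invariance with fixed coefficients calls for exponential trials; the characteristic polynomial finds every r^f.


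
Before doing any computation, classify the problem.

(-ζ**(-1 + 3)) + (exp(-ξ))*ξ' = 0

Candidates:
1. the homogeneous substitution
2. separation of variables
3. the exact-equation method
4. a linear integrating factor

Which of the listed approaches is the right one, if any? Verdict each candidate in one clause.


Method: separation of variables — solved for the derivative, the right side splits multiplicatively into a function of each variable alone — divide and integrate each side.
- the homogeneous substitution — the ratio of the variables does not determine the slope.
- separation of variables: yes — fits the structure here.
- the exact-equation method: the cross-partial test holds only vacuously — each coefficient lives in its own variable, so the exactness machinery reads no structure the split form does not already show.
- a linear integrating factor — a nonlinear term in the unknown puts this outside the integrating-factor template.


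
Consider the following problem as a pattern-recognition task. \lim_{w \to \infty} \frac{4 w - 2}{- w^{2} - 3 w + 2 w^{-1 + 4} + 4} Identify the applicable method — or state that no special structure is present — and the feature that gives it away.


Diagnosis: dominant-term comparison — divide by the highest power of w present: lower-order terms vanish and the dominant ratio remains. l'Hôpital's at-infinity variant applies to the expression viewed as a single quotient; the leading-term comparison is the direct route.


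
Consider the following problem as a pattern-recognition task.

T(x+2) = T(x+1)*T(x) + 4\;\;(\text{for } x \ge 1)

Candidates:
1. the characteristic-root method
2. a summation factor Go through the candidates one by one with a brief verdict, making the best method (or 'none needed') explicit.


Method: no special technique — the unknown sequence enters the update nonlinearly, so no linear method fits the recurrence as written — direct iteration remains.
- the characteristic-root method: nonlinearity rules out exponential-mode superposition from the start.
- a summation factor — the recursion is nonlinear — outside the first-order linear family a summation factor addresses.


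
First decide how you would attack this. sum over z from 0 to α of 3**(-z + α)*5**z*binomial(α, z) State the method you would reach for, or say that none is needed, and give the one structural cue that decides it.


Method: the binomial theorem — binomial(α, z) weighting matched powers of 5 and 3 is the expanded form of (5 + 3)^α — fold it back up.


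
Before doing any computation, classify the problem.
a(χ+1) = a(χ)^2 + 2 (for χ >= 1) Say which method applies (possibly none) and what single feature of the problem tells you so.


Technique: no special technique — no ansatz, no master substitution, no summation factor survives the nonlinearity here.


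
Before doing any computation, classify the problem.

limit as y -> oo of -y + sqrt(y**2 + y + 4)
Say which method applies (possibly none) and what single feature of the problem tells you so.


Method: conjugate multiplication — the ∞ − ∞ radical form is the exact trigger for the conjugate maneuver.


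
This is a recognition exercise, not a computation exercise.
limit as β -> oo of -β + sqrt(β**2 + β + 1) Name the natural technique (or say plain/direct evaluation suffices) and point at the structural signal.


Best approach: conjugate multiplication — this difference gives up after one conjugate multiplication — the radical structure cancels against its conjugate.


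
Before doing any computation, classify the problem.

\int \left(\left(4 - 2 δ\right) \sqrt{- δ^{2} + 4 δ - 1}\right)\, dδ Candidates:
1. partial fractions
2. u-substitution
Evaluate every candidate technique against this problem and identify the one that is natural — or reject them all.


Technique: u-substitution — gathered as a product, the integrand carries the factor 4 - 2 δ — up to a constant, the derivative of the inner expression - δ^{2} + 4 δ - 1 — so u = - δ^{2} + 4 δ - 1 collapses the integral.
- partial fractions — the expression is not a ratio of polynomials that decomposes further.
- u-substitution: a fit — the right tool for this form.


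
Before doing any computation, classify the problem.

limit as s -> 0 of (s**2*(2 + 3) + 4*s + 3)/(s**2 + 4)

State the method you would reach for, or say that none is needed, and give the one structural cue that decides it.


Verdict: no special technique — the expression is continuous at 0 — substitute and evaluate; no indeterminate form appears.


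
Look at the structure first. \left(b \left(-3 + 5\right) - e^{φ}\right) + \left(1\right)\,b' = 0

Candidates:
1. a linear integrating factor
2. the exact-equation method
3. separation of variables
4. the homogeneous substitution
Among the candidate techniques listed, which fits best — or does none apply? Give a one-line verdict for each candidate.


Technique: a linear integrating factor — first power of b, nonzero forcing: the integrating-factor recipe applies verbatim with p = (-3 + 5).
- a linear integrating factor: applicable, and directly so.
- the exact-equation method — exactness fails on the nose — the mixed partials do not match.
- separation of variables — no algebra isolates the independent variable on one side and the unknown on the other.
- the homogeneous substitution — the ratio of the variables does not determine the slope.


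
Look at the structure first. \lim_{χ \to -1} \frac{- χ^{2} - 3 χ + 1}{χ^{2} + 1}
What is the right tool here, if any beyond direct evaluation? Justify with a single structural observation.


Method: no special technique — the expression is continuous at the evaluation point — substitute directly; no indeterminate form appears.


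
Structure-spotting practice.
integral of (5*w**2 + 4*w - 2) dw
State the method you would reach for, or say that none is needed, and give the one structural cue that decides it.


Best approach: no special technique — a term-by-term power-rule job in w; no substitution or rearrangement earns its keep here.


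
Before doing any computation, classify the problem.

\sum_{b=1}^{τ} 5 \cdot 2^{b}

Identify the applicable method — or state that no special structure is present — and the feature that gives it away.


Technique: the geometric series formula — term-over-term division gives 2 every time — index-free ratio, geometric sum formula applies.


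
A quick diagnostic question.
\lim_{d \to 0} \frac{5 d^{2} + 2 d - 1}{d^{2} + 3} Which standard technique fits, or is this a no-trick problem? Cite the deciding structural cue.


Best approach: no special technique — no zero denominators, no indeterminate clash at 0 — substitute and read off the value.


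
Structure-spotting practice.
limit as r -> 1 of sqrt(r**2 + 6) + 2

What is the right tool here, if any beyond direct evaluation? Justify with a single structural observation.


Diagnosis: no special technique — no denominator vanishes and nothing blows up at 1: direct substitution is the whole computation.


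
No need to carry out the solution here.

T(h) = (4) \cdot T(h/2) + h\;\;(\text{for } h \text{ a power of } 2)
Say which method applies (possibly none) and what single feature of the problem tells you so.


Technique: the master substitution — the argument contracts 2-fold per step: reindex h exponentially and solve the linear recurrence in the new index.


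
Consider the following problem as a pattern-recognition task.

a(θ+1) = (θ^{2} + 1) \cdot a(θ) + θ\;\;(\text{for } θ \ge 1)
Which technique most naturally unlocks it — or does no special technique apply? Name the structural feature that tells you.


Technique: a summation factor — the coefficient θ^{2} + 1 drifts with the index, so no fixed root exists; normalizing by the cumulative product telescopes it.


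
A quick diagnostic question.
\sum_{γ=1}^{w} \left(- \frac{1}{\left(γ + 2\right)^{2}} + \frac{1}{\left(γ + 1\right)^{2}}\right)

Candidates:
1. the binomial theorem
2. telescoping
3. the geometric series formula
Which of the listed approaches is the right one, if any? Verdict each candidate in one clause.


Technique: telescoping — write out three consecutive terms and watch the interior cancel: the advanced copy one term subtracts reappears as the very next term's leading piece, pair after pair.
- the binomial theorem — the summand does not match any term pattern of an expanded binomial power.
- telescoping: applicable, and directly so.
- the geometric series formula: there is no constant term-to-term ratio.


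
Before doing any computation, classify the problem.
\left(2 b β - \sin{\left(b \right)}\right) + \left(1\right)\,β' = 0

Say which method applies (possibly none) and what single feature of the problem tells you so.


Best approach: a linear integrating factor — the equation is linear in β with coefficient 2 b; multiplying by the integrating factor exp(∫2 b) makes the left side a perfect derivative.


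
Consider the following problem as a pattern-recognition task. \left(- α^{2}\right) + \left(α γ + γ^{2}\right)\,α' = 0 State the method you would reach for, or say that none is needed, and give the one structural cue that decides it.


Best approach: the homogeneous substitution — the slope's numerator and denominator have matching total degree, so it depends only on α/γ and the ratio substitution collapses it. With the right rearrangement (exchanging the roles of the variables where needed), this also fits a Bernoulli template; the homogeneous substitution reads the structure directly.


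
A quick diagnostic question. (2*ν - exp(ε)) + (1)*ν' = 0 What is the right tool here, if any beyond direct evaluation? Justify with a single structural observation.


Verdict: a linear integrating factor — linear in the unknown with genuine forcing: multiply through by the exponential of the integrated coefficient and the left side closes into one derivative.


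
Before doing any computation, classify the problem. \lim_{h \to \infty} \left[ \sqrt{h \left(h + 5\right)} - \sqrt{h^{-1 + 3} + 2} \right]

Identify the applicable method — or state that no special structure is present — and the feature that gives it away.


Best approach: conjugate multiplication — this difference gives up after one conjugate multiplication — the radical structure cancels against its conjugate.


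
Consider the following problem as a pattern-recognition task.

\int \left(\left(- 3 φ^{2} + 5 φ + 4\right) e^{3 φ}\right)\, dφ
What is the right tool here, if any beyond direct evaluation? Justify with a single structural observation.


Verdict: integration by parts — a polynomial factor - 3 φ^{2} + 5 φ + 4 multiplies e^{3 φ}; differentiating - 3 φ^{2} + 5 φ + 4 lowers its degree while e^{3 φ} integrates cleanly, so parts wins.


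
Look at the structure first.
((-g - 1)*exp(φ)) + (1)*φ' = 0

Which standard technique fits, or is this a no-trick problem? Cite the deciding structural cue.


Best approach: separation of variables — solved for the derivative, the right side splits multiplicatively into a function of each variable alone — divide and integrate each side.


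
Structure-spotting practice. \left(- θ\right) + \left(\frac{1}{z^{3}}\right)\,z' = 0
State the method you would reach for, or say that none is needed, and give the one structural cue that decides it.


Technique: separation of variables — a product of single-variable factors, θ and z^{3} — the textbook separable form. An exactness check succeeds on this form as well — separation and the potential function arrive at the same answer, separation more directly.


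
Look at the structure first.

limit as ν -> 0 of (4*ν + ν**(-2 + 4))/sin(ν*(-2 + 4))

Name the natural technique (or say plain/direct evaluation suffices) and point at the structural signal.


Best approach: l'Hôpital's rule (0/0) — numerator and denominator both vanish at 0 — a genuine 0/0 form, which is exactly when l'Hôpital applies. A local series expansion at the point resolves it as well; the rule is the packaged version of that step.


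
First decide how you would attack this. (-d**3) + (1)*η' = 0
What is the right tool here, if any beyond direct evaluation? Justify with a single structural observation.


Diagnosis: no special technique — the slope is a function of d alone, so integrate both sides directly.


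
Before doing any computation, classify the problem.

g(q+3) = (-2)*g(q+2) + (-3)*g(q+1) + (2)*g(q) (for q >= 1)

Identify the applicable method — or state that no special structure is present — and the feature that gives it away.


Best approach: the characteristic-root method — no index-dependence in the weights and nothing inhomogeneous: classic characteristic-equation setup.


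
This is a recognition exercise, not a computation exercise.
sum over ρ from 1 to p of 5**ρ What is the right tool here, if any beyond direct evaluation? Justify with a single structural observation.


Diagnosis: the geometric series formula — term-over-term division gives 5 every time — index-free ratio, geometric sum formula applies.


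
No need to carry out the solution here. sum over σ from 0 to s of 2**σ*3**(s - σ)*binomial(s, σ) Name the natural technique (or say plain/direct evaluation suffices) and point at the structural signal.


Diagnosis: the binomial theorem — the binomial coefficients weight matched powers of 2 and 3, which is exactly the expansion of a binomial power.


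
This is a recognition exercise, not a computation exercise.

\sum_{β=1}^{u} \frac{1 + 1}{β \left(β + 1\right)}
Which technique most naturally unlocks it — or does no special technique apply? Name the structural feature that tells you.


Method: telescoping — \frac{1 + 1}{β \left(β + 1\right)} decomposes into shift-paired simple fractions; the series telescopes to finitely many boundary pieces.


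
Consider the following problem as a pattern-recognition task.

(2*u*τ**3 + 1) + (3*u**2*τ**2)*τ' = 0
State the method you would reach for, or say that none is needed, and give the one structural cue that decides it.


Method: the exact-equation method — equality of cross partials is the green light — assemble the potential function term by term.


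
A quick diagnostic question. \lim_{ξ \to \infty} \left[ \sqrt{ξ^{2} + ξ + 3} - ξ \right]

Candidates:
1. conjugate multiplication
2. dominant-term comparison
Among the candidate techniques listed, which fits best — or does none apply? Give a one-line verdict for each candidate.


Verdict: conjugate multiplication — divergence minus divergence hides a finite answer — expose it by pairing \sqrt{ξ^{2} + ξ + 3} - ξ with its conjugate.
- conjugate multiplication — yes — fits the structure here.
- dominant-term comparison — this is not a rational comparison of growth rates at infinity.


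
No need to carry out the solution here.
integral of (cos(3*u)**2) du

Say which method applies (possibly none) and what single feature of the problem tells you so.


Diagnosis: a trigonometric identity — apply power reduction to cos(3*u)**2; each application halves the trigonometric degree.


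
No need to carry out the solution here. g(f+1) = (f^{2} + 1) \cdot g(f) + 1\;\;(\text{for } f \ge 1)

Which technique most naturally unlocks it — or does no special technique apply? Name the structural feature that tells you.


Diagnosis: a summation factor — one-term recursion with variable weight f^{2} + 1 is solved by product normalization, not by root-finding.


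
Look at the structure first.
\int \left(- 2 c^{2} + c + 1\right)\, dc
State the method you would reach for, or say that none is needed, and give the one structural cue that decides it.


Verdict: no special technique — the integrand is a sum of constant multiples of powers of c — integrate term by term.


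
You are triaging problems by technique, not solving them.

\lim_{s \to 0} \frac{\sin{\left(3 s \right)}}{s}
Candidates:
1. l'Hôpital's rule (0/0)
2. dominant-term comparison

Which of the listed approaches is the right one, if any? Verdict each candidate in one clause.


Diagnosis: l'Hôpital's rule (0/0) — substituting 0 gives 0 over 0; differentiate top and bottom once and re-evaluate. A first-order expansion at the point is an equally standard path; the rule packages it.
- l'Hôpital's rule (0/0) — applies; the problem has the shape this method handles.
- dominant-term comparison — no dominant power emerges to decide the limit by degree comparison.


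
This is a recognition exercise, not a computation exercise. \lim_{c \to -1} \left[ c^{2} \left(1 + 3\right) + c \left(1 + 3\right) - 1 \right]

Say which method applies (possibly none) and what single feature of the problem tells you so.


Verdict: no special technique — nothing blocks direct substitution at -1: plug in and finish.


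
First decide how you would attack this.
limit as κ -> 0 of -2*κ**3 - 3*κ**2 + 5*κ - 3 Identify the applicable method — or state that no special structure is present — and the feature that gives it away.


Best approach: no special technique — nothing blocks direct substitution at 0: plug in and finish.


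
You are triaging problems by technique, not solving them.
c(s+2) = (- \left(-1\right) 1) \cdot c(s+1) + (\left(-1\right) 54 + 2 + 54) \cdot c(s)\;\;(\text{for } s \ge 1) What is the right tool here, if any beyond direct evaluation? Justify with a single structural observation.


Best approach: the characteristic-root method — no index-dependence in the weights and nothing inhomogeneous: classic characteristic-equation setup.


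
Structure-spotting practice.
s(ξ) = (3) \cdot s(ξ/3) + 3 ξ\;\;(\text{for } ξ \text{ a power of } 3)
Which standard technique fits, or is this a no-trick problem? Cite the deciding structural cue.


Diagnosis: the master substitution — the argument shrinks by the factor 3, so measure the index on a logarithmic scale and the recursion becomes a shift.


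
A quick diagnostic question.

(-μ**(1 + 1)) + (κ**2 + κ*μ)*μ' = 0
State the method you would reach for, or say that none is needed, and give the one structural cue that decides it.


Diagnosis: the homogeneous substitution — scaling κ and μ together leaves the slope fixed — it depends only on μ/κ, so substitute the ratio. Suitably rearranged — at times with the variables' roles exchanged — this doubles as a Bernoulli equation; the homogeneous reading needs no such setup.


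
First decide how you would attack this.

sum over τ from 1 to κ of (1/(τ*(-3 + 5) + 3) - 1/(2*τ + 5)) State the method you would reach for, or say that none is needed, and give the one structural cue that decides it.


Diagnosis: telescoping — a difference of consecutive values of one function (1/(τ*(-3 + 5) + 3) at one index and the next) — telescoping by construction.


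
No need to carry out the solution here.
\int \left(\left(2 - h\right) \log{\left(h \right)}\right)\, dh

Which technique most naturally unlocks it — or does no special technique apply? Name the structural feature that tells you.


Verdict: integration by parts — choose u = \log{\left(h \right)}: one derivative turns the logarithm algebraic, and the remaining factor 2 - h integrates term by term under the power rule.


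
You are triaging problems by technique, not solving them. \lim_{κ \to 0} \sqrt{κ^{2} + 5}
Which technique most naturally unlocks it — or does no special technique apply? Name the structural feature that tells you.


Diagnosis: no special technique — no zero denominators, no indeterminate clash at 0 — substitute and read off the value.


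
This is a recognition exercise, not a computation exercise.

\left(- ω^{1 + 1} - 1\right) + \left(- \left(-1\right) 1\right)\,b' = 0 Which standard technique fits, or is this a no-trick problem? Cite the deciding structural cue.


Best approach: no special technique — with b absent the equation is not coupled at all: direct integration in ω.


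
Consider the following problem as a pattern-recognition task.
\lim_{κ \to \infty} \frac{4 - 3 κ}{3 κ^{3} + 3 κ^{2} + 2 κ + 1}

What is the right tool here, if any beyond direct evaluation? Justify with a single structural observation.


Verdict: dominant-term comparison — divide through by the highest power of κ; every lower-order term dies and the dominant terms decide the limit. Viewed as a single quotient this is an ∞/∞ form — an at-infinity application of l'Hôpital's rule would also resolve it; comparing leading growth reads the answer without differentiating.


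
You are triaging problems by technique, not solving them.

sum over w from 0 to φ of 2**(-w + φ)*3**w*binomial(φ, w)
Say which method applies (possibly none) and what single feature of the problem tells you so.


Best approach: the binomial theorem — terms weighting binomial(φ, w) against matched powers of 3 and 2 reassemble into (3 + 2)^φ by the binomial theorem.


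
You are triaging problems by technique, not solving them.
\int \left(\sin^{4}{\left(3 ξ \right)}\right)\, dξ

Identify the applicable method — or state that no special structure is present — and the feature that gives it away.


Best approach: a trigonometric identity — \sin^{4}{\left(3 ξ \right)} carries an even exponent — trade it for double-angle cosines before integrating.


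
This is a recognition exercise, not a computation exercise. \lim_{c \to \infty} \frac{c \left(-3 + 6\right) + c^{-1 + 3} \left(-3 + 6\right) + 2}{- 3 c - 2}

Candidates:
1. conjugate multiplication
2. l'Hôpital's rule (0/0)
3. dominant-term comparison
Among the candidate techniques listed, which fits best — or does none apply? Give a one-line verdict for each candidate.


Verdict: dominant-term comparison — as c grows, only the highest-degree terms matter — compare leading terms and read the limit off.
- conjugate multiplication — no divergent radical difference is present for a conjugate pair to cancel.
- l'Hôpital's rule (0/0) — no 0/0 form appears: written as one quotient, top and bottom both grow without bound, and the ratio is decided by their leading terms.
- dominant-term comparison — applies; the problem has the shape this method handles.


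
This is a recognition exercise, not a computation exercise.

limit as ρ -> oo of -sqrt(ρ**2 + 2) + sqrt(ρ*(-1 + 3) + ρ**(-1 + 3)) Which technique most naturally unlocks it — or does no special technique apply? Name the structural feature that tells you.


Best approach: conjugate multiplication — the ∞ − ∞ radical form is the exact trigger for the conjugate maneuver.


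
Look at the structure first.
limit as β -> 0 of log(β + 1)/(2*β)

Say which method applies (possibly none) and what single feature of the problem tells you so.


Best approach: l'Hôpital's rule (0/0) — both numerator and denominator vanish at 0: the genuine 0/0 indeterminate that l'Hôpital exists for. The standard small-argument limits would also carry it; the rule is the systematic route.


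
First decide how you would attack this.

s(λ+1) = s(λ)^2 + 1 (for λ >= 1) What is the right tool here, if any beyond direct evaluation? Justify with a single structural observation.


Diagnosis: no special technique — the new term depends nonlinearly on the old ones, which disqualifies every superposition-based technique.


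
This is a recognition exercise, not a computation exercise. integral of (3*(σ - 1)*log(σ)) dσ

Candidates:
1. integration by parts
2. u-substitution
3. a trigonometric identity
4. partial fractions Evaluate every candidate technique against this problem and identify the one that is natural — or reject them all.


Best approach: integration by parts — the logarithm log(σ) wants to be differentiated, not integrated; parts makes that legal.
- integration by parts — yes — fits the structure here.
- u-substitution: no subexpression of the integrand pairs with its own derivative as a factor — individual terms may offer their own substitutions, but any change of variable covering the whole integral would have to be constructed from outside the expression.
- a trigonometric identity — with no trigonometric functions present, identity rewriting has no target.
- partial fractions: the expression is not a ratio of polynomials that decomposes further.


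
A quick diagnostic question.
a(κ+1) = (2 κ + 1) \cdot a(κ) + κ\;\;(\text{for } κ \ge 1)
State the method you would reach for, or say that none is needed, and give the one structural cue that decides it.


Method: a summation factor — the coefficient 2 κ + 1 drifts with the index, so no fixed root exists; normalizing by the cumulative product telescopes it.


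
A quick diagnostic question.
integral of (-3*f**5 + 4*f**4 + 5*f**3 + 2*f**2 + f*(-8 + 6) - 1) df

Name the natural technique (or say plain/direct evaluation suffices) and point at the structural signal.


Method: no special technique — the integrand is a sum of constant multiples of powers of f — integrate term by term.


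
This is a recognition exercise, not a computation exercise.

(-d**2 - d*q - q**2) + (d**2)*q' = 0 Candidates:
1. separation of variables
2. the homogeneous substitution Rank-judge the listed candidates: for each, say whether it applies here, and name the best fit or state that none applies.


Diagnosis: the homogeneous substitution — scaling d and q together leaves the slope fixed — it depends only on q/d, so substitute the ratio.
- separation of variables: the two dependences are entangled, not a clean product of one-variable pieces.
- the homogeneous substitution — a fit — the right tool for this form.


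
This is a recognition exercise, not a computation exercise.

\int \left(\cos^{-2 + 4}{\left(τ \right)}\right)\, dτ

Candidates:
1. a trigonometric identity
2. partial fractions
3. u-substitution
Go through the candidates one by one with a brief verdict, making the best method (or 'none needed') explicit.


Best approach: a trigonometric identity — \cos^{-2 + 4}{\left(τ \right)} is an even power — the power-reduction identity rewrites it into first-degree cosines.
- a trigonometric identity: yes, a natural case for it.
- partial fractions: there is no rational-function structure to decompose.
- u-substitution — no subexpression of the integrand serves as a whole-integral substitution inner — individual terms may offer their own, but none carries its derivative as a factor of the full integrand; a working change of variable would have to be constructed from outside the expression.


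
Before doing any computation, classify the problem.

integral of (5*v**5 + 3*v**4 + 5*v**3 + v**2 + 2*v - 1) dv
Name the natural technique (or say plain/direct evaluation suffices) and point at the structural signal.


Diagnosis: no special technique — scan for structure and find none: constant multiples of powers of v, integrate directly.


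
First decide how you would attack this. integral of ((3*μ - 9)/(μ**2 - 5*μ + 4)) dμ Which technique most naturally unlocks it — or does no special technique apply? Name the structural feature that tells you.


Best approach: partial fractions — a proper rational integrand whose denominator splits into simpler factors — decompose into partial fractions first.


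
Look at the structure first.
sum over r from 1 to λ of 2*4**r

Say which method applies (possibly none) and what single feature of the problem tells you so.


Best approach: the geometric series formula — each term is 4 times the previous one, so the geometric-series formula applies directly.


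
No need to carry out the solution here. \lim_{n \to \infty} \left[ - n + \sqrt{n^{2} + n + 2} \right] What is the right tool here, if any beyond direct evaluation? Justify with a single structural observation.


Verdict: conjugate multiplication — an infinity-minus-infinity difference with a surviving radical — multiply by the conjugate to cancel the divergence.


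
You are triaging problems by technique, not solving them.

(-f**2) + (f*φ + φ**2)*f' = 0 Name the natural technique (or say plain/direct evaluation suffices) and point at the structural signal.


Verdict: the homogeneous substitution — the slope is degree-zero homogeneous: the ratio substitution v = f/φ collapses it. A Bernoulli substitution after rearrangement (possibly exchanging dependent and independent variable) is a fair alternative; the homogeneous route works on the equation as it stands.
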